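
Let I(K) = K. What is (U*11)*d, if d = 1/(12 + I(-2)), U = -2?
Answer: -11/5 ≈ -2.2000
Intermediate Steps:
d = ⅒ (d = 1/(12 - 2) = 1/10 = ⅒ ≈ 0.10000)
(U*11)*d = -2*11*(⅒) = -22*⅒ = -11/5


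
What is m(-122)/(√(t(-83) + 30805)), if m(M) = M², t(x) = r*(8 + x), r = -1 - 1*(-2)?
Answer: 7442*√30730/15365 ≈ 84.906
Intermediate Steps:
r = 1 (r = -1 + 2 = 1)
t(x) = 8 + x (t(x) = 1*(8 + x) = 8 + x)
m(-122)/(√(t(-83) + 30805)) = (-122)²/(√((8 - 83) + 30805)) = 14884/(√(-75 + 30805)) = 14884/(√30730) = 14884*(√30730/30730) = 7442*√30730/15365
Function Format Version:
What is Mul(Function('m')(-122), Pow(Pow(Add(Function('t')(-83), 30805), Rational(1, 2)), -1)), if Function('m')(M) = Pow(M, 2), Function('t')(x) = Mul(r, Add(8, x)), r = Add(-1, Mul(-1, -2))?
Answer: Mul(Rational(7442, 15365), Pow(30730, Rational(1, 2))) ≈ 84.906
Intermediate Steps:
r = 1 (r = Add(-1, 2) = 1)
Function('t')(x) = Add(8, x) (Function('t')(x) = Mul(1, Add(8, x)) = Add(8, x))
Mul(Function('m')(-122), Pow(Pow(Add(Function('t')(-83), 30805), Rational(1, 2)), -1)) = Mul(Pow(-122, 2), Pow(Pow(Add(Add(8, -83), 30805), Rational(1, 2)), -1)) = Mul(14884, Pow(Pow(Add(-75, 30805), Rational(1, 2)), -1)) = Mul(14884, Pow(Pow(30730, Rational(1, 2)), -1)) = Mul(14884, Mul(Rational(1, 30730), Pow(30730, Rational(1, 2)))) = Mul(Rational(7442, 15365), Pow(30730, Rational(1, 2)))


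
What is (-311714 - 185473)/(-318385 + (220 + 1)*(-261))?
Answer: 497187/376066 ≈ 1.3221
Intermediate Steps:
(-311714 - 185473)/(-318385 + (220 + 1)*(-261)) = -497187/(-318385 + 221*(-261)) = -497187/(-318385 - 57681) = -497187/(-376066) = -497187*(-1/376066) = 497187/376066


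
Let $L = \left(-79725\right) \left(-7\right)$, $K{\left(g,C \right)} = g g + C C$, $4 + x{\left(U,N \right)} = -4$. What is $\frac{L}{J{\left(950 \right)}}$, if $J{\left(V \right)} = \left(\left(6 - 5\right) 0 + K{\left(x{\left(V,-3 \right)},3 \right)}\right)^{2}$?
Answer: $\frac{558075}{5329} \approx 104.72$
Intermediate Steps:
$x{\left(U,N \right)} = -8$ ($x{\left(U,N \right)} = -4 - 4 = -8$)
$K{\left(g,C \right)} = C^{2} + g^{2}$ ($K{\left(g,C \right)} = g^{2} + C^{2} = C^{2} + g^{2}$)
$L = 558075$
$J{\left(V \right)} = 5329$ ($J{\left(V \right)} = \left(\left(6 - 5\right) 0 + \left(3^{2} + \left(-8\right)^{2}\right)\right)^{2} = \left(1 \cdot 0 + \left(9 + 64\right)\right)^{2} = \left(0 + 73\right)^{2} = 73^{2} = 5329$)
$\frac{L}{J{\left(950 \right)}} = \frac{558075}{5329}$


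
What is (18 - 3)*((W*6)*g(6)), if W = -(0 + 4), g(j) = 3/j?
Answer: -180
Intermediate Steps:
W = -4 (W = -1*4 = -4)
(18 - 3)*((W*6)*g(6)) = (18 - 3)*((-4*6)*(3/6)) = 15*(-72/6) = 15*(-24*1/2) = 15*(-12) = -180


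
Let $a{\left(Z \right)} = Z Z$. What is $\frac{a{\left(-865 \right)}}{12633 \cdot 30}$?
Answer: $\frac{149645}{75798} \approx 1.9743$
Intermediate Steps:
$a{\left(Z \right)} = Z^{2}$
$\frac{a{\left(-865 \right)}}{12633 \cdot 30} = \frac{\left(-865\right)^{2}}{12633 \cdot 30} = \frac{748225}{378990} = 748225 \cdot \frac{1}{378990} = \frac{149645}{75798}$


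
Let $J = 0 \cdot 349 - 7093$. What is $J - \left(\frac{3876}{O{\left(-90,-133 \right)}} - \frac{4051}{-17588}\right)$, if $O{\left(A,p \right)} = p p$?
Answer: $- \frac{116151177237}{16374428} \approx -7093.5$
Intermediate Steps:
$O{\left(A,p \right)} = p^{2}$
$J = -7093$ ($J = 0 - 7093 = -7093$)
$J - \left(\frac{3876}{O{\left(-90,-133 \right)}} - \frac{4051}{-17588}\right) = -7093 - \left(\frac{3876}{\left(-133\right)^{2}} - \frac{4051}{-17588}\right) = -7093 - \left(\frac{3876}{17689} - - \frac{4051}{17588}\right) = -7093 - \left(3876 \cdot \frac{1}{17689} + \frac{4051}{17588}\right) = -7093 - \left(\frac{204}{931} + \frac{4051}{17588}\right) = -7093 - \frac{7359433}{16374428} = - \frac{116151177237}{16374428}$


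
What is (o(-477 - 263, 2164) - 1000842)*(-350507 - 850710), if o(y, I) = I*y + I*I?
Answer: -2499365004598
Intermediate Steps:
o(y, I) = I² + I*y (o(y, I) = I*y + I² = I² + I*y)
(o(-477 - 263, 2164) - 1000842)*(-350507 - 850710) = (2164*(2164 + (-477 - 263)) - 1000842)*(-350507 - 850710) = (2164*(2164 - 740) - 1000842)*(-1201217) = (2164*1424 - 1000842)*(-1201217) = (3081536 - 1000842)*(-1201217) = 2080694*(-1201217) = -2499365004598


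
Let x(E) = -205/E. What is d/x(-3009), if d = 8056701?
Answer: 24242613309/205 ≈ 1.1826e+8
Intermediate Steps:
d/x(-3009) = 8056701/((-205/(-3009))) = 8056701/((-205*(-1/3009))) = 8056701/(205/3009) = 8056701*(3009/205) = 24242613309/205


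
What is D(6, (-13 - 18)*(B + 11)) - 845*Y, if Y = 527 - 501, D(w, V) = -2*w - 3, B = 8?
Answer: -21985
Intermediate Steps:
D(w, V) = -3 - 2*w
Y = 26
D(6, (-13 - 18)*(B + 11)) - 845*Y = (-3 - 2*6) - 845*26 = (-3 - 12) - 21970 = -15 - 21970 = -21985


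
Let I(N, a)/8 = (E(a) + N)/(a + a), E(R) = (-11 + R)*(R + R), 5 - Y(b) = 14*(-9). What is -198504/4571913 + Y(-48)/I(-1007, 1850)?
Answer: -715653396523/20736042473006 ≈ -0.034513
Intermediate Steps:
Y(b) = 131 (Y(b) = 5 - 14*(-9) = 5 - 1*(-126) = 5 + 126 = 131)
E(R) = 2*R*(-11 + R) (E(R) = (-11 + R)*(2*R) = 2*R*(-11 + R))
I(N, a) = 4*(N + 2*a*(-11 + a))/a (I(N, a) = 8*((2*a*(-11 + a) + N)/(a + a)) = 8*((N + 2*a*(-11 + a))/((2*a))) = 8*((N + 2*a*(-11 + a))*(1/(2*a))) = 8*((N + 2*a*(-11 + a))/(2*a)) = 4*(N + 2*a*(-11 + a))/a)
-198504/4571913 + Y(-48)/I(-1007, 1850) = -198504/4571913 + 131/(-88 + 8*1850 + 4*(-1007)/1850) = -198504*1/4571913 + 131/(-88 + 14800 + 4*(-1007)*(1/1850)) = -66168/1523971 + 131/(-88 + 14800 - 2014/925) = -66168/1523971 + 131/(13606586/925) = -66168/1523971 + 131*(925/13606586) = -66168/1523971 + 121175/13606586 = -715653396523/20736042473006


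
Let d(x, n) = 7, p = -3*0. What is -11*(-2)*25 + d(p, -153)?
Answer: 557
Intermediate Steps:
p = 0
-11*(-2)*25 + d(p, -153) = -11*(-2)*25 + 7 = 22*25 + 7 = 550 + 7 = 557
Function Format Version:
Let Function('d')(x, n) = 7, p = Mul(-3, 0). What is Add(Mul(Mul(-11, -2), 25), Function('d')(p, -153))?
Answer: 557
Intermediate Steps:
p = 0
Add(Mul(Mul(-11, -2), 25), Function('d')(p, -153)) = Add(Mul(Mul(-11, -2), 25), 7) = Add(Mul(22, 25), 7) = Add(550, 7) = 557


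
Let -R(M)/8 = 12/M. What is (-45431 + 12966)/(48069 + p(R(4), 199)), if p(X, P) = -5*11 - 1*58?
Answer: -32465/47956 ≈ -0.67697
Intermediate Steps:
R(M) = -96/M
p(X, P) = -113 (p(X, P) = -55 - 58 = -113)
(-45431 + 12966)/(48069 + p(R(4), 199)) = (-45431 + 12966)/(48069 - 113) = -32465/47956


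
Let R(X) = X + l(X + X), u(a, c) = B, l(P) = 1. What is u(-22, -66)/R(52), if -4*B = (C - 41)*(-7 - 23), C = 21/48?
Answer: -9735/1696 ≈ -5.7400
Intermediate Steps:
C = 7/16 (C = 21*(1/48) = 7/16 ≈ 0.43750)
B = -9735/32 (B = -(7/16 - 41)*(-7 - 23)/4 = -(-649)*(-30)/64 = -¼*9735/8 = -9735/32 ≈ -304.22)
u(a, c) = -9735/32
R(X) = 1 + X (R(X) = X + 1 = 1 + X)
u(-22, -66)/R(52) = -9735/(32*(1 + 52)) = -9735/32/53 = -9735/32*1/53 = -9735/1696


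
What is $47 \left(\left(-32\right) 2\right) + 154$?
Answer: $-2854$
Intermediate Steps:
$47 \left(\left(-32\right) 2\right) + 154 = 47 \left(-64\right) + 154 = -3008 + 154 = -2854$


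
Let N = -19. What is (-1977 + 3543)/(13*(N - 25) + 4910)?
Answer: 87/241 ≈ 0.36100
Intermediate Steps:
(-1977 + 3543)/(13*(N - 25) + 4910) = (-1977 + 3543)/(13*(-19 - 25) + 4910) = 1566/(13*(-44) + 4910) = 1566/(-572 + 4910) = 1566/4338 = 1566*(1/4338) = 87/241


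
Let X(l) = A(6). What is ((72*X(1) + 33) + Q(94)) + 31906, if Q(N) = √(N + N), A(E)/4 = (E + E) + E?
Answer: 37123 + 2*√47 ≈ 37137.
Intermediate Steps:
A(E) = 12*E (A(E) = 4*((E + E) + E) = 4*(2*E + E) = 4*(3*E) = 12*E)
X(l) = 72 (X(l) = 12*6 = 72)
Q(N) = √2*√N (Q(N) = √(2*N) = √2*√N)
((72*X(1) + 33) + Q(94)) + 31906 = ((72*72 + 33) + √2*√94) + 31906 = ((5184 + 33) + 2*√47) + 31906 = (5217 + 2*√47) + 31906 = 37123 + 2*√47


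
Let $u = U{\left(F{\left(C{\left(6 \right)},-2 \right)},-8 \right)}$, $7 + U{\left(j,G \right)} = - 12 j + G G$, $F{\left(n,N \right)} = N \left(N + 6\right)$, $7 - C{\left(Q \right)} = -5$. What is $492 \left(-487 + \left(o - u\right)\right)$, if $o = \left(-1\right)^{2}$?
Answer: $-314388$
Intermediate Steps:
$o = 1$
$C{\left(Q \right)} = 12$ ($C{\left(Q \right)} = 7 - -5 = 7 + 5 = 12$)
$F{\left(n,N \right)} = N \left(6 + N\right)$
$U{\left(j,G \right)} = -7 + G^{2} - 12 j$ ($U{\left(j,G \right)} = -7 + \left(- 12 j + G G\right) = -7 + \left(- 12 j + G^{2}\right) = -7 + \left(G^{2} - 12 j\right) = -7 + G^{2} - 12 j$)
$u = 153$ ($u = -7 + \left(-8\right)^{2} - 12 \left(- 2 \left(6 - 2\right)\right) = -7 + 64 - 12 \left(\left(-2\right) 4\right) = -7 + 64 - -96 = -7 + 64 + 96 = 153$)
$492 \left(-487 + \left(o - u\right)\right) = 492 \left(-487 + \left(1 - 153\right)\right) = 492 \left(-487 - 152\right) = 492 \left(-639\right) = -314388$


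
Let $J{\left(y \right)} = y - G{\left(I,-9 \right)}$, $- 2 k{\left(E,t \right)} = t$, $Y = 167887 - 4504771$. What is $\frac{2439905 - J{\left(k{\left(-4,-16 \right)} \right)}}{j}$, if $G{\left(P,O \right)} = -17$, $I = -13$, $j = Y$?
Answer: $- \frac{609970}{1084221} \approx -0.56259$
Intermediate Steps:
$Y = -4336884$ ($Y = 167887 - 4504771 = -4336884$)
$k{\left(E,t \right)} = - \frac{t}{2}$
$j = -4336884$
$J{\left(y \right)} = 17 + y$ ($J{\left(y \right)} = y - -17 = y + 17 = 17 + y$)
$\frac{2439905 - J{\left(k{\left(-4,-16 \right)} \right)}}{j} = \frac{2439905 - \left(17 - -8\right)}{-4336884} = \left(2439905 - \left(17 + 8\right)\right) \left(- \frac{1}{4336884}\right) = \left(2439905 - 25\right) \left(- \frac{1}{4336884}\right) = 2439880 \left(- \frac{1}{4336884}\right) = - \frac{609970}{1084221}$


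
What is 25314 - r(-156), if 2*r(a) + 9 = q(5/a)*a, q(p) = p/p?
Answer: 50793/2 ≈ 25397.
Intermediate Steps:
q(p) = 1
r(a) = -9/2 + a/2 (r(a) = -9/2 + (1*a)/2 = -9/2 + a/2)
25314 - r(-156) = 25314 - (-9/2 + (½)*(-156)) = 25314 - (-9/2 - 78) = 25314 - 1*(-165/2) = 25314 + 165/2 = 50793/2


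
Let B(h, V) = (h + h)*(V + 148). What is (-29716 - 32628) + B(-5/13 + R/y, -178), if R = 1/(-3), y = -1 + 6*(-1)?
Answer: -5671464/91 ≈ -62324.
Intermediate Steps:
y = -7 (y = -1 - 6 = -7)
R = -⅓ ≈ -0.33333
B(h, V) = 2*h*(148 + V) (B(h, V) = (2*h)*(148 + V) = 2*h*(148 + V))
(-29716 - 32628) + B(-5/13 + R/y, -178) = (-29716 - 32628) + 2*(-5/13 - ⅓/(-7))*(148 - 178) = -62344 + 2*(-5*1/13 - ⅓*(-⅐))*(-30) = -62344 + 2*(-5/13 + 1/21)*(-30) = -62344 + 2*(-92/273)*(-30) = -62344 + 1840/91 = -5671464/91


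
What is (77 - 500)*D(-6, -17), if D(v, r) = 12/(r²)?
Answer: -5076/289 ≈ -17.564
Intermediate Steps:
D(v, r) = 12/r²
(77 - 500)*D(-6, -17) = (77 - 500)*(12/(-17)²) = -5076/289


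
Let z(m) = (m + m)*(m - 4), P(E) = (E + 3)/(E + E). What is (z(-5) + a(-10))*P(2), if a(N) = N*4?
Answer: 125/2 ≈ 62.500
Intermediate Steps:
P(E) = (3 + E)/(2*E) (P(E) = (3 + E)/((2*E)) = (3 + E)*(1/(2*E)) = (3 + E)/(2*E))
z(m) = 2*m*(-4 + m) (z(m) = (2*m)*(-4 + m) = 2*m*(-4 + m))
a(N) = 4*N
(z(-5) + a(-10))*P(2) = (2*(-5)*(-4 - 5) + 4*(-10))*((1/2)*(3 + 2)/2) = (2*(-5)*(-9) - 40)*((1/2)*(1/2)*5) = (90 - 40)*(5/4) = 50*(5/4) = 125/2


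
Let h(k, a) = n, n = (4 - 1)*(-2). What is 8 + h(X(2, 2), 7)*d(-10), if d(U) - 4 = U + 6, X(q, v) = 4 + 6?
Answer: 8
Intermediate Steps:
X(q, v) = 10
n = -6 (n = 3*(-2) = -6)
d(U) = 10 + U (d(U) = 4 + (U + 6) = 4 + (6 + U) = 10 + U)
h(k, a) = -6
8 + h(X(2, 2), 7)*d(-10) = 8 - 6*(10 - 10) = 8 - 6*0 = 8 + 0 = 8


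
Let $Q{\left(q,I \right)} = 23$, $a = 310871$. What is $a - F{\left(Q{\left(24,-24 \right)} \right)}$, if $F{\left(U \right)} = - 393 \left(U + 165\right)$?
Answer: $384755$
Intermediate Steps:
$F{\left(U \right)} = -64845 - 393 U$ ($F{\left(U \right)} = - 393 \left(165 + U\right) = -64845 - 393 U$)
$a - F{\left(Q{\left(24,-24 \right)} \right)} = 310871 - \left(-64845 - 9039\right) = 310871 - -73884 = 310871 + 73884 = 384755$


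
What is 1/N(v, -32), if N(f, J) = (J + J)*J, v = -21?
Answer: 1/2048 ≈ 0.00048828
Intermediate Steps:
N(f, J) = 2*J² (N(f, J) = (2*J)*J = 2*J²)
1/N(v, -32) = 1/(2*(-32)²) = 1/(2*1024) = 1/2048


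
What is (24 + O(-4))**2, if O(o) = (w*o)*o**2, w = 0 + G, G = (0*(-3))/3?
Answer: 576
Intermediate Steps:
G = 0 (G = 0*(1/3) = 0)
w = 0 (w = 0 + 0 = 0)
O(o) = 0 (O(o) = (0*o)*o**2 = 0*o**2 = 0)
(24 + O(-4))**2 = (24 + 0)**2 = 24**2 = 576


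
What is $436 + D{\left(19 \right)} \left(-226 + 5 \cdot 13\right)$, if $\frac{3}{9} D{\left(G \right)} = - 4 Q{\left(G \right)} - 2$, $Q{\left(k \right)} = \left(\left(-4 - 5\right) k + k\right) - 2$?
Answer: $-296126$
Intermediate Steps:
$Q{\left(k \right)} = -2 - 8 k$ ($Q{\left(k \right)} = \left(- 9 k + k\right) - 2 = - 8 k - 2 = -2 - 8 k$)
$D{\left(G \right)} = 18 + 96 G$ ($D{\left(G \right)} = 3 \left(- 4 \left(-2 - 8 G\right) - 2\right) = 3 \left(\left(8 + 32 G\right) - 2\right) = 3 \left(6 + 32 G\right) = 18 + 96 G$)
$436 + D{\left(19 \right)} \left(-226 + 5 \cdot 13\right) = 436 + \left(18 + 96 \cdot 19\right) \left(-226 + 5 \cdot 13\right) = 436 + \left(18 + 1824\right) \left(-226 + 65\right) = 436 + 1842 \left(-161\right) = 436 - 296562 = -296126$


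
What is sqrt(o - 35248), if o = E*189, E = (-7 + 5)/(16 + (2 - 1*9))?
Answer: I*sqrt(35290) ≈ 187.86*I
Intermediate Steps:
E = -2/9 (E = -2/(16 + (2 - 9)) = -2/(16 - 7) = -2/9 ≈ -0.22222)
o = -42 (o = -2/9*189 = -42)
sqrt(o - 35248) = sqrt(-42 - 35248) = sqrt(-35290) = I*sqrt(35290)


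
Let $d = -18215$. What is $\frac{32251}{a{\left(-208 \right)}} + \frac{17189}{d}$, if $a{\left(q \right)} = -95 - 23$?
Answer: $- \frac{589480267}{2149370} \approx -274.26$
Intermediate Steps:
$a{\left(q \right)} = -118$
$\frac{32251}{a{\left(-208 \right)}} + \frac{17189}{d} = \frac{32251}{-118} + \frac{17189}{-18215} = 32251 \left(- \frac{1}{118}\right) + 17189 \left(- \frac{1}{18215}\right) = - \frac{32251}{118} - \frac{17189}{18215} = - \frac{589480267}{2149370}$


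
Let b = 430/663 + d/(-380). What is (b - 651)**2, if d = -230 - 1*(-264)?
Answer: 6713514814753681/15868440900 ≈ 4.2307e+5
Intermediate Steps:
d = 34 (d = -230 + 264 = 34)
b = 70429/125970 (b = 430/663 + 34/(-380) = 430*(1/663) + 34*(-1/380) = 430/663 - 17/190 = 70429/125970 ≈ 0.55909)
(b - 651)**2 = (70429/125970 - 651)**2 = (-81936041/125970)**2 = 6713514814753681/15868440900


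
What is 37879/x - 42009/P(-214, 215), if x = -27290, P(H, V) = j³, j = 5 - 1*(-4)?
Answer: -391346467/6631470 ≈ -59.014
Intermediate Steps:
j = 9 (j = 5 + 4 = 9)
P(H, V) = 729 (P(H, V) = 9³ = 729)
37879/x - 42009/P(-214, 215) = 37879/(-27290) - 42009/729 = 37879*(-1/27290) - 42009*1/729 = -37879/27290 - 14003/243 = -391346467/6631470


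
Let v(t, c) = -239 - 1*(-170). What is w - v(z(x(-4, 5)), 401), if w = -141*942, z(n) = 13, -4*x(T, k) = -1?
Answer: -132753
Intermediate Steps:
x(T, k) = ¼ (x(T, k) = -¼*(-1) = ¼)
v(t, c) = -69 (v(t, c) = -239 + 170 = -69)
w = -132822
w - v(z(x(-4, 5)), 401) = -132822 - 1*(-69) = -132822 + 69 = -132753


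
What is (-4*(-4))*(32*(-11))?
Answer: -5632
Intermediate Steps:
(-4*(-4))*(32*(-11)) = 16*(-352) = -5632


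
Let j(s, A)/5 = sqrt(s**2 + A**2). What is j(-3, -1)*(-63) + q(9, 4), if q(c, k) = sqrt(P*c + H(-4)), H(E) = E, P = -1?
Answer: -315*sqrt(10) + I*sqrt(13) ≈ -996.12 + 3.6056*I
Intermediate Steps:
j(s, A) = 5*sqrt(A**2 + s**2) (j(s, A) = 5*sqrt(s**2 + A**2) = 5*sqrt(A**2 + s**2))
q(c, k) = sqrt(-4 - c) (q(c, k) = sqrt(-c - 4) = sqrt(-4 - c))
j(-3, -1)*(-63) + q(9, 4) = (5*sqrt((-1)**2 + (-3)**2))*(-63) + sqrt(-4 - 1*9) = (5*sqrt(1 + 9))*(-63) + sqrt(-4 - 9) = (5*sqrt(10))*(-63) + sqrt(-13) = -315*sqrt(10) + I*sqrt(13)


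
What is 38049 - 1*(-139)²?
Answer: 18728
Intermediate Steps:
38049 - 1*(-139)² = 38049 - 1*19321 = 38049 - 19321 = 18728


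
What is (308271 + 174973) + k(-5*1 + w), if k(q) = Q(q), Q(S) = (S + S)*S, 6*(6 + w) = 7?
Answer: 8701873/18 ≈ 4.8344e+5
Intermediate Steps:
w = -29/6 (w = -6 + (⅙)*7 = -6 + 7/6 = -29/6 ≈ -4.8333)
Q(S) = 2*S² (Q(S) = (2*S)*S = 2*S²)
k(q) = 2*q²
(308271 + 174973) + k(-5*1 + w) = (308271 + 174973) + 2*(-5*1 - 29/6)² = 483244 + 2*(-5 - 29/6)² = 483244 + 2*(-59/6)² = 483244 + 2*(3481/36) = 483244 + 3481/18 = 8701873/18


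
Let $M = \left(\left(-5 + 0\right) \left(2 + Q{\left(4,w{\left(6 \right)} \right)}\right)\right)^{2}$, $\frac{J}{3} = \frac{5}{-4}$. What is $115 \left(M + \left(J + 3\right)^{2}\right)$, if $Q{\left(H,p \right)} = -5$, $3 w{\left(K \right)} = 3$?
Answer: $\frac{415035}{16} \approx 25940.0$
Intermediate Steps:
$w{\left(K \right)} = 1$ ($w{\left(K \right)} = \frac{1}{3} \cdot 3 = 1$)
$J = - \frac{15}{4}$ ($J = 3 \frac{5}{-4} = 3 \cdot 5 \left(- \frac{1}{4}\right) = 3 \left(- \frac{5}{4}\right) = - \frac{15}{4} \approx -3.75$)
$M = 225$ ($M = \left(\left(-5 + 0\right) \left(2 - 5\right)\right)^{2} = \left(\left(-5\right) \left(-3\right)\right)^{2} = 15^{2} = 225$)
$115 \left(M + \left(J + 3\right)^{2}\right) = 115 \left(225 + \left(- \frac{15}{4} + 3\right)^{2}\right) = 115 \left(225 + \left(- \frac{3}{4}\right)^{2}\right) = 115 \left(225 + \frac{9}{16}\right) = 115 \cdot \frac{3609}{16} = \frac{415035}{16}$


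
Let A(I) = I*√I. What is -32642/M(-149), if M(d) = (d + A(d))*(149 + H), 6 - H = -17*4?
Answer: 16321/2492025 - 16321*I*√149/2492025 ≈ 0.0065493 - 0.079944*I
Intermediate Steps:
H = 74 (H = 6 - (-17)*4 = 6 - 1*(-68) = 6 + 68 = 74)
A(I) = I^(3/2)
M(d) = 223*d + 223*d^(3/2) (M(d) = (d + d^(3/2))*(149 + 74) = (d + d^(3/2))*223 = 223*d + 223*d^(3/2))
-32642/M(-149) = -32642/(223*(-149) + 223*(-149)^(3/2)) = -32642/(-33227 + 223*(-149*I*√149)) = -32642/(-33227 - 33227*I*√149)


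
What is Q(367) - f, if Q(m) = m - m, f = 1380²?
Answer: -1904400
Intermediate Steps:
f = 1904400
Q(m) = 0
Q(367) - f = 0 - 1*1904400 = 0 - 1904400 = -1904400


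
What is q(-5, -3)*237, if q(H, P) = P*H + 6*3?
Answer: 7821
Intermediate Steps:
q(H, P) = 18 + H*P (q(H, P) = H*P + 18 = 18 + H*P)
q(-5, -3)*237 = (18 - 5*(-3))*237 = (18 + 15)*237 = 33*237 = 7821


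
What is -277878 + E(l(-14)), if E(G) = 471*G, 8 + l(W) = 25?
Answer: -269871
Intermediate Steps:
l(W) = 17 (l(W) = -8 + 25 = 17)
-277878 + E(l(-14)) = -277878 + 471*17 = -277878 + 8007 = -269871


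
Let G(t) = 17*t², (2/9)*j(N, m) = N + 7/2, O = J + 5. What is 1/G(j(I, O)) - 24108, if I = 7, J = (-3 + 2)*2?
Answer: -14639751740/607257 ≈ -24108.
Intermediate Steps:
J = -2 (J = -1*2 = -2)
O = 3 (O = -2 + 5 = 3)
j(N, m) = 63/4 + 9*N/2 (j(N, m) = 9*(N + 7/2)/2 = 9*(7/2 + N)/2 = 63/4 + 9*N/2)
1/G(j(I, O)) - 24108 = 1/(17*(63/4 + (9/2)*7)²) - 24108 = 1/(17*(63/4 + 63/2)²) - 24108 = 1/(17*(189/4)²) - 24108 = 1/(17*(35721/16)) - 24108 = 1/(607257/16) - 24108 = 16/607257 - 24108 = -14639751740/607257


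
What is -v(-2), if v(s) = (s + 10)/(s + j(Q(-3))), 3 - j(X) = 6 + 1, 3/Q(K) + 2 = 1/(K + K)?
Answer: 4/3 ≈ 1.3333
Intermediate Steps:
Q(K) = 3/(-2 + 1/(2*K)) (Q(K) = 3/(-2 + 1/(K + K)) = 3/(-2 + 1/(2*K)))
j(X) = -4 (j(X) = 3 - (6 + 1) = 3 - 1*7 = 3 - 7 = -4)
v(s) = (10 + s)/(-4 + s) (v(s) = (s + 10)/(s - 4) = (10 + s)/(-4 + s))
-v(-2) = -(10 - 2)/(-4 - 2) = -8/(-6) = -(-1)*8/6 = -1*(-4/3) = 4/3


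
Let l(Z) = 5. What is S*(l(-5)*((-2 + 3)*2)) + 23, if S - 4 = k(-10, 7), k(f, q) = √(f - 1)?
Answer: 63 + 10*I*√11 ≈ 63.0 + 33.166*I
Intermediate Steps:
k(f, q) = √(-1 + f)
S = 4 + I*√11 (S = 4 + √(-1 - 10) = 4 + √(-11) = 4 + I*√11 ≈ 4.0 + 3.3166*I)
S*(l(-5)*((-2 + 3)*2)) + 23 = (4 + I*√11)*(5*((-2 + 3)*2)) + 23 = (4 + I*√11)*(5*(1*2)) + 23 = (4 + I*√11)*(5*2) + 23 = (4 + I*√11)*10 + 23 = (40 + 10*I*√11) + 23 = 63 + 10*I*√11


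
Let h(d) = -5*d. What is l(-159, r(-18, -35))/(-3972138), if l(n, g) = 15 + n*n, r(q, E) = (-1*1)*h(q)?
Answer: -4216/662023 ≈ -0.0063684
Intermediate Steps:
r(q, E) = 5*q (r(q, E) = (-1*1)*(-5*q) = -(-5)*q = 5*q)
l(n, g) = 15 + n²
l(-159, r(-18, -35))/(-3972138) = (15 + (-159)²)/(-3972138) = (15 + 25281)*(-1/3972138) = 25296*(-1/3972138) = -4216/662023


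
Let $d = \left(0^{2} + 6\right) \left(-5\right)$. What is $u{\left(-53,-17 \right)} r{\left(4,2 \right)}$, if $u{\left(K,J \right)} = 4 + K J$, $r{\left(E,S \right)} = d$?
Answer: $-27150$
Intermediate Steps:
$d = -30$ ($d = \left(0 + 6\right) \left(-5\right) = 6 \left(-5\right) = -30$)
$r{\left(E,S \right)} = -30$
$u{\left(K,J \right)} = 4 + J K$
$u{\left(-53,-17 \right)} r{\left(4,2 \right)} = \left(4 - -901\right) \left(-30\right) = \left(4 + 901\right) \left(-30\right) = 905 \left(-30\right) = -27150$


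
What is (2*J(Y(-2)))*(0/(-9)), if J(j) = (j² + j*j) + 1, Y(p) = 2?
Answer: 0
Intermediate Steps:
J(j) = 1 + 2*j² (J(j) = (j² + j²) + 1 = 2*j² + 1 = 1 + 2*j²)
(2*J(Y(-2)))*(0/(-9)) = (2*(1 + 2*2²))*(0/(-9)) = (2*(1 + 2*4))*(0*(-⅑)) = (2*(1 + 8))*0 = (2*9)*0 = 18*0 = 0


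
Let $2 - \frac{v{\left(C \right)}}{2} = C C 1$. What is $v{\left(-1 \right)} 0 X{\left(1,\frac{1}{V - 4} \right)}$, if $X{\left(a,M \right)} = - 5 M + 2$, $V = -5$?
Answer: $0$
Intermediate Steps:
$v{\left(C \right)} = 4 - 2 C^{2}$ ($v{\left(C \right)} = 4 - 2 C C 1 = 4 - 2 C^{2} \cdot 1 = 4 - 2 C^{2}$)
$X{\left(a,M \right)} = 2 - 5 M$
$v{\left(-1 \right)} 0 X{\left(1,\frac{1}{V - 4} \right)} = \left(4 - 2 \left(-1\right)^{2}\right) 0 \left(2 - \frac{5}{-5 - 4}\right) = \left(4 - 2\right) 0 \left(2 - \frac{5}{-9}\right) = \left(4 - 2\right) 0 \left(2 - - \frac{5}{9}\right) = 2 \cdot 0 \left(2 + \frac{5}{9}\right) = 0 \cdot \frac{23}{9} = 0$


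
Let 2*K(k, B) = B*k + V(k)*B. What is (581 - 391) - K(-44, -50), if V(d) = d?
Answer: -2010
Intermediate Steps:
K(k, B) = B*k (K(k, B) = (B*k + k*B)/2 = (B*k + B*k)/2 = (2*B*k)/2 = B*k)
(581 - 391) - K(-44, -50) = (581 - 391) - (-50)*(-44) = 190 - 1*2200 = 190 - 2200 = -2010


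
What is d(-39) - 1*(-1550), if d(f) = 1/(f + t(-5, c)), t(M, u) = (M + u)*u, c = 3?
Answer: 69749/45 ≈ 1550.0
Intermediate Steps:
t(M, u) = u*(M + u)
d(f) = 1/(-6 + f) (d(f) = 1/(f + 3*(-5 + 3)) = 1/(f + 3*(-2)) = 1/(f - 6) = 1/(-6 + f))
d(-39) - 1*(-1550) = 1/(-6 - 39) - 1*(-1550) = 1/(-45) + 1550 = -1/45 + 1550 = 69749/45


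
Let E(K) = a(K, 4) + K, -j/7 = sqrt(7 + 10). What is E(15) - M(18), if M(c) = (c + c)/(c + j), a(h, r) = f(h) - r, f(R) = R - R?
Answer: 6247/509 + 252*sqrt(17)/509 ≈ 14.314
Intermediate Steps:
f(R) = 0
j = -7*sqrt(17) (j = -7*sqrt(7 + 10) = -7*sqrt(17) ≈ -28.862)
a(h, r) = -r (a(h, r) = 0 - r = -r)
E(K) = -4 + K (E(K) = -1*4 + K = -4 + K)
M(c) = 2*c/(c - 7*sqrt(17)) (M(c) = (c + c)/(c - 7*sqrt(17)) = (2*c)/(c - 7*sqrt(17)) = 2*c/(c - 7*sqrt(17)))
E(15) - M(18) = (-4 + 15) - 2*18/(18 - 7*sqrt(17)) = 11 - 36/(18 - 7*sqrt(17))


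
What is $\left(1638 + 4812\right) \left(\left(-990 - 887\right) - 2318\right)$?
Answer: $-27057750$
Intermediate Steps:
$\left(1638 + 4812\right) \left(\left(-990 - 887\right) - 2318\right) = 6450 \left(-1877 - 2318\right) = 6450 \left(-4195\right) = -27057750$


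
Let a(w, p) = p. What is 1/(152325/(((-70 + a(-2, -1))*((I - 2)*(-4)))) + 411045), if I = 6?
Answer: 1136/467099445 ≈ 2.4320e-6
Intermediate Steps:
1/(152325/(((-70 + a(-2, -1))*((I - 2)*(-4)))) + 411045) = 1/(152325/(((-70 - 1)*((6 - 2)*(-4)))) + 411045) = 1/(152325/((-284*(-4))) + 411045) = 1/(152325/((-71*(-16))) + 411045) = 1/(152325/1136 + 411045) = 1/(467099445/1136) = 1136/467099445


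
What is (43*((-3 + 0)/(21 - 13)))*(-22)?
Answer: 1419/4 ≈ 354.75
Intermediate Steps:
(43*((-3 + 0)/(21 - 13)))*(-22) = (43*(-3/8))*(-22) = -129/8*(-22) = 1419/4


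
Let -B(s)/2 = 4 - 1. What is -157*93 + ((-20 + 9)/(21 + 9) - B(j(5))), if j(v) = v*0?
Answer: -437861/30 ≈ -14595.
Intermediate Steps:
j(v) = 0
B(s) = -6 (B(s) = -2*(4 - 1) = -2*3 = -6)
-157*93 + ((-20 + 9)/(21 + 9) - B(j(5))) = -157*93 + ((-20 + 9)/(21 + 9) - 1*(-6)) = -14601 + (-11/30 + 6) = -14601 + 169/30 = -437861/30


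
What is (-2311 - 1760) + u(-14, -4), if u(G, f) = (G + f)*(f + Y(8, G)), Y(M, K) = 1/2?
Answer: -4008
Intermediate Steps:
Y(M, K) = 1/2
u(G, f) = (1/2 + f)*(G + f) (u(G, f) = (G + f)*(f + 1/2) = (G + f)*(1/2 + f) = (1/2 + f)*(G + f))
(-2311 - 1760) + u(-14, -4) = (-2311 - 1760) + ((-4)**2 + (1/2)*(-14) + (1/2)*(-4) - 14*(-4)) = -4071 + (16 - 7 - 2 + 56) = -4071 + 63 = -4008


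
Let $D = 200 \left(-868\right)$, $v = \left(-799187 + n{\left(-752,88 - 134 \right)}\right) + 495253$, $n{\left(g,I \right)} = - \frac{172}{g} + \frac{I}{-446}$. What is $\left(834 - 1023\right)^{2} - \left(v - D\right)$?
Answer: $\frac{6961675907}{41924} \approx 1.6605 \cdot 10^{5}$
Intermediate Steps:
$n{\left(g,I \right)} = - \frac{172}{g} - \frac{I}{446}$ ($n{\left(g,I \right)} = - \frac{172}{g} + I \left(- \frac{1}{446}\right) = - \frac{172}{g} - \frac{I}{446}$)
$v = - \frac{12742115103}{41924}$ ($v = \left(-799187 - \left(- \frac{43}{188} + \frac{88 - 134}{446}\right)\right) + 495253 = \left(-799187 + \left(\frac{43}{188} - - \frac{23}{223}\right)\right) + 495253 = \left(-799187 + \left(\frac{43}{188} + \frac{23}{223}\right)\right) + 495253 = \left(-799187 + \frac{13913}{41924}\right) + 495253 = - \frac{33505101875}{41924} + 495253 = - \frac{12742115103}{41924} \approx -3.0393 \cdot 10^{5}$)
$D = -173600$
$\left(834 - 1023\right)^{2} - \left(v - D\right) = \left(834 - 1023\right)^{2} - \left(- \frac{12742115103}{41924} - -173600\right) = \left(-189\right)^{2} - \left(- \frac{12742115103}{41924} + 173600\right) = 35721 - - \frac{5464108703}{41924} = 35721 + \frac{5464108703}{41924} = \frac{6961675907}{41924}$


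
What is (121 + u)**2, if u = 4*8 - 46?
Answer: 11449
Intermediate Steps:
u = -14 (u = 32 - 46 = -14)
(121 + u)**2 = (121 - 14)**2 = 107**2 = 11449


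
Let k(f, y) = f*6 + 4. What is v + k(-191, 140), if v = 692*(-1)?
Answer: -1834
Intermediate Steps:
k(f, y) = 4 + 6*f (k(f, y) = 6*f + 4 = 4 + 6*f)
v = -692
v + k(-191, 140) = -692 + (4 + 6*(-191)) = -692 + (4 - 1146) = -692 - 1142 = -1834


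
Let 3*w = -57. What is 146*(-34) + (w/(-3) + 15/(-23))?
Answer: -342124/69 ≈ -4958.3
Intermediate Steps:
w = -19 (w = (⅓)*(-57) = -19)
146*(-34) + (w/(-3) + 15/(-23)) = 146*(-34) + (-19/(-3) + 15/(-23)) = -4964 + (-19*(-⅓) + 15*(-1/23)) = -4964 + (19/3 - 15/23) = -4964 + 392/69 = -342124/69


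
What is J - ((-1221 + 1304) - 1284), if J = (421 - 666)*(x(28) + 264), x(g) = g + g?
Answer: -77199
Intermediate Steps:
x(g) = 2*g
J = -78400 (J = (421 - 666)*(2*28 + 264) = -245*(56 + 264) = -245*320 = -78400)
J - ((-1221 + 1304) - 1284) = -78400 - ((-1221 + 1304) - 1284) = -78400 - (83 - 1284) = -78400 - 1*(-1201) = -78400 + 1201 = -77199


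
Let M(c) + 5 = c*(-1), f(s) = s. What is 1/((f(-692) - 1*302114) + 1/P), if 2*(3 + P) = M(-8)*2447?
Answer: -7335/2221082008 ≈ -3.3024e-6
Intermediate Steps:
M(c) = -5 - c (M(c) = -5 + c*(-1) = -5 - c)
P = 7335/2 (P = -3 + ((-5 - 1*(-8))*2447)/2 = -3 + ((-5 + 8)*2447)/2 = -3 + (3*2447)/2 = -3 + (½)*7341 = -3 + 7341/2 = 7335/2 ≈ 3667.5)
1/((f(-692) - 1*302114) + 1/P) = 1/((-692 - 1*302114) + 1/(7335/2)) = 1/((-692 - 302114) + 2/7335) = 1/(-302806 + 2/7335) = 1/(-2221082008/7335) = -7335/2221082008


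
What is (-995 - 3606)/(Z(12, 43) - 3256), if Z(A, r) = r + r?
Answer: 4601/3170 ≈ 1.4514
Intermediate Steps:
Z(A, r) = 2*r
(-995 - 3606)/(Z(12, 43) - 3256) = (-995 - 3606)/(2*43 - 3256) = -4601/(86 - 3256) = -4601/(-3170) = -4601*(-1/3170) = 4601/3170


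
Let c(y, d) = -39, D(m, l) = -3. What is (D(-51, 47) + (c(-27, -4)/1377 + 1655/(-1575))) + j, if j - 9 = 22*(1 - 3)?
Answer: -627806/16065 ≈ -39.079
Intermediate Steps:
j = -35 (j = 9 + 22*(1 - 3) = 9 + 22*(-2) = 9 - 44 = -35)
(D(-51, 47) + (c(-27, -4)/1377 + 1655/(-1575))) + j = (-3 + (-39/1377 + 1655/(-1575))) - 35 = (-3 + (-39*1/1377 + 1655*(-1/1575))) - 35 = (-3 + (-13/459 - 331/315)) - 35 = (-3 - 17336/16065) - 35 = -65531/16065 - 35 = -627806/16065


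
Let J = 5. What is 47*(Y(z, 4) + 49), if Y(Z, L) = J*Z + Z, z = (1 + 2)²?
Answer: 4841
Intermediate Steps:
z = 9 (z = 3² = 9)
Y(Z, L) = 6*Z (Y(Z, L) = 5*Z + Z = 6*Z)
47*(Y(z, 4) + 49) = 47*(6*9 + 49) = 47*(54 + 49) = 47*103 = 4841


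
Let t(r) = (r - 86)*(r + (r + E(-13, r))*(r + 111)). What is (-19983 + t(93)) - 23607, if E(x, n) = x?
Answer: 71301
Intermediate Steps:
t(r) = (-86 + r)*(r + (-13 + r)*(111 + r)) (t(r) = (r - 86)*(r + (r - 13)*(r + 111)) = (-86 + r)*(r + (-13 + r)*(111 + r)))
(-19983 + t(93)) - 23607 = (-19983 + (124098 + 93³ - 9957*93 + 13*93²)) - 23607 = (-19983 + (124098 + 804357 - 926001 + 13*8649)) - 23607 = (-19983 + (124098 + 804357 - 926001 + 112437)) - 23607 = (-19983 + 114891) - 23607 = 94908 - 23607 = 71301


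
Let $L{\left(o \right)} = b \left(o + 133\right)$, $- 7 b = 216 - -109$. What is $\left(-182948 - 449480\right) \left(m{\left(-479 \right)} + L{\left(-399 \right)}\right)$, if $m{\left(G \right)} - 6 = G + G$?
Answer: $-7208414344$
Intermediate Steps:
$b = - \frac{325}{7}$ ($b = - \frac{216 - -109}{7} = - \frac{216 + 109}{7} = \left(- \frac{1}{7}\right) 325 = - \frac{325}{7} \approx -46.429$)
$m{\left(G \right)} = 6 + 2 G$ ($m{\left(G \right)} = 6 + \left(G + G\right) = 6 + 2 G$)
$L{\left(o \right)} = -6175 - \frac{325 o}{7}$ ($L{\left(o \right)} = - \frac{325 \left(o + 133\right)}{7} = - \frac{325 \left(133 + o\right)}{7} = -6175 - \frac{325 o}{7}$)
$\left(-182948 - 449480\right) \left(m{\left(-479 \right)} + L{\left(-399 \right)}\right) = \left(-182948 - 449480\right) \left(\left(6 + 2 \left(-479\right)\right) - -12350\right) = - 632428 \left(\left(6 - 958\right) + \left(-6175 + 18525\right)\right) = - 632428 \left(-952 + 12350\right) = \left(-632428\right) 11398 = -7208414344$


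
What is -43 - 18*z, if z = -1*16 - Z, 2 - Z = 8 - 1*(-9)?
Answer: -25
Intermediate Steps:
Z = -15 (Z = 2 - (8 - 1*(-9)) = 2 - (8 + 9) = 2 - 1*17 = 2 - 17 = -15)
z = -1 (z = -1*16 - 1*(-15) = -16 + 15 = -1)
-43 - 18*z = -43 - 18*(-1) = -43 + 18 = -25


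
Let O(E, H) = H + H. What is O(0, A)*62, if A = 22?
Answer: 2728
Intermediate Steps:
O(E, H) = 2*H
O(0, A)*62 = (2*22)*62 = 44*62 = 2728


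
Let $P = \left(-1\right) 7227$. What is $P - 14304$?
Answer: $-21531$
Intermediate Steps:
$P = -7227$
$P - 14304 = -7227 - 14304 = -21531$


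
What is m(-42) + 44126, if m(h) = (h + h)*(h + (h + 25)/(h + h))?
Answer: 47637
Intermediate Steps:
m(h) = 2*h*(h + (25 + h)/(2*h)) (m(h) = (2*h)*(h + (25 + h)/((2*h))) = (2*h)*(h + (25 + h)*(1/(2*h))) = (2*h)*(h + (25 + h)/(2*h)) = 2*h*(h + (25 + h)/(2*h)))
m(-42) + 44126 = (25 - 42 + 2*(-42)**2) + 44126 = (25 - 42 + 2*1764) + 44126 = (25 - 42 + 3528) + 44126 = 3511 + 44126 = 47637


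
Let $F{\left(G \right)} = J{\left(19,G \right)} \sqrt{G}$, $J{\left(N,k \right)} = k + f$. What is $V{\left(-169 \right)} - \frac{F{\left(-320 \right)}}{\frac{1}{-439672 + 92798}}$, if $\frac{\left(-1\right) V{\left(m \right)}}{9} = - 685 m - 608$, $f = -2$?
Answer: $-1036413 - 893547424 i \sqrt{5} \approx -1.0364 \cdot 10^{6} - 1.998 \cdot 10^{9} i$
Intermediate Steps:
$J{\left(N,k \right)} = -2 + k$ ($J{\left(N,k \right)} = k - 2 = -2 + k$)
$F{\left(G \right)} = \sqrt{G} \left(-2 + G\right)$ ($F{\left(G \right)} = \left(-2 + G\right) \sqrt{G} = \sqrt{G} \left(-2 + G\right)$)
$V{\left(m \right)} = 5472 + 6165 m$ ($V{\left(m \right)} = - 9 \left(- 685 m - 608\right) = - 9 \left(-608 - 685 m\right) = 5472 + 6165 m$)
$V{\left(-169 \right)} - \frac{F{\left(-320 \right)}}{\frac{1}{-439672 + 92798}} = \left(5472 + 6165 \left(-169\right)\right) - \frac{\sqrt{-320} \left(-2 - 320\right)}{\frac{1}{-439672 + 92798}} = \left(5472 - 1041885\right) - \frac{8 i \sqrt{5} \left(-322\right)}{\frac{1}{-346874}} = -1036413 - \frac{\left(-2576\right) i \sqrt{5}}{- \frac{1}{346874}} = -1036413 - - 2576 i \sqrt{5} \left(-346874\right) = -1036413 - 893547424 i \sqrt{5}$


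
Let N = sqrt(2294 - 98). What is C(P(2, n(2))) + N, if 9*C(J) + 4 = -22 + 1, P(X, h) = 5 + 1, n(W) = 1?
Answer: -25/9 + 6*sqrt(61) ≈ 44.084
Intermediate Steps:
P(X, h) = 6
C(J) = -25/9 (C(J) = -4/9 + (-22 + 1)/9 = -4/9 + (1/9)*(-21) = -4/9 - 7/3 = -25/9)
N = 6*sqrt(61) (N = sqrt(2196) = 6*sqrt(61) ≈ 46.862)
C(P(2, n(2))) + N = -25/9 + 6*sqrt(61)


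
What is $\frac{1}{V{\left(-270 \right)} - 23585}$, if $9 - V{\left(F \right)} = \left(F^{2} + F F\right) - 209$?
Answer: $- \frac{1}{169167} \approx -5.9113 \cdot 10^{-6}$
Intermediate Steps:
$V{\left(F \right)} = 218 - 2 F^{2}$ ($V{\left(F \right)} = 9 - \left(\left(F^{2} + F F\right) - 209\right) = 9 - \left(\left(F^{2} + F^{2}\right) - 209\right) = 9 - \left(2 F^{2} - 209\right) = 9 - \left(-209 + 2 F^{2}\right) = 218 - 2 F^{2}$)
$\frac{1}{V{\left(-270 \right)} - 23585} = \frac{1}{\left(218 - 2 \left(-270\right)^{2}\right) - 23585} = \frac{1}{\left(218 - 145800\right) - 23585} = \frac{1}{-145582 - 23585} = \frac{1}{-169167} = - \frac{1}{169167}$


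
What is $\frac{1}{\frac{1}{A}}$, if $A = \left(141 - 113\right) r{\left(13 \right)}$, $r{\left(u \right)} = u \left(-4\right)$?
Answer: $-1456$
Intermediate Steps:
$r{\left(u \right)} = - 4 u$
$A = -1456$ ($A = \left(141 - 113\right) \left(\left(-4\right) 13\right) = 28 \left(-52\right) = -1456$)
$\frac{1}{\frac{1}{A}} = \frac{1}{\frac{1}{-1456}} = \frac{1}{- \frac{1}{1456}} = -1456$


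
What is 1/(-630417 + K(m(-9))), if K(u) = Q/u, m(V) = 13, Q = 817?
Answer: -13/8194604 ≈ -1.5864e-6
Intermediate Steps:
K(u) = 817/u
1/(-630417 + K(m(-9))) = 1/(-630417 + 817/13) = 1/(-8194604/13) = -13/8194604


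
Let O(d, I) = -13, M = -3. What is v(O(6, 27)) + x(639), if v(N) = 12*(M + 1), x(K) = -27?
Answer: -51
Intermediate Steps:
v(N) = -24 (v(N) = 12*(-3 + 1) = 12*(-2) = -24)
v(O(6, 27)) + x(639) = -24 - 27 = -51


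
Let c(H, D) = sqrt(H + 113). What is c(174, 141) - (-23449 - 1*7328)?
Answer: 30777 + sqrt(287) ≈ 30794.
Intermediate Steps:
c(H, D) = sqrt(113 + H)
c(174, 141) - (-23449 - 1*7328) = sqrt(113 + 174) - (-23449 - 1*7328) = sqrt(287) - (-23449 - 7328) = sqrt(287) - 1*(-30777) = sqrt(287) + 30777 = 30777 + sqrt(287)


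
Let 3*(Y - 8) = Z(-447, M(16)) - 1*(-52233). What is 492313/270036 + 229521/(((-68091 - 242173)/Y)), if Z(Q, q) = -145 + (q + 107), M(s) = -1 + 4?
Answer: -67420949695457/5236403094 ≈ -12875.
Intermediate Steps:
M(s) = 3
Z(Q, q) = -38 + q (Z(Q, q) = -145 + (107 + q) = -38 + q)
Y = 52222/3 (Y = 8 + ((-38 + 3) - 1*(-52233))/3 = 8 + (-35 + 52233)/3 = 8 + (⅓)*52198 = 8 + 52198/3 = 52222/3 ≈ 17407.)
492313/270036 + 229521/(((-68091 - 242173)/Y)) = 492313/270036 + 229521/(((-68091 - 242173)/(52222/3))) = 492313*(1/270036) + 229521/((-310264*3/52222)) = 492313/270036 + 229521/(-465396/26111) = 492313/270036 + 229521*(-26111/465396) = 492313/270036 - 1997674277/155132 = -67420949695457/5236403094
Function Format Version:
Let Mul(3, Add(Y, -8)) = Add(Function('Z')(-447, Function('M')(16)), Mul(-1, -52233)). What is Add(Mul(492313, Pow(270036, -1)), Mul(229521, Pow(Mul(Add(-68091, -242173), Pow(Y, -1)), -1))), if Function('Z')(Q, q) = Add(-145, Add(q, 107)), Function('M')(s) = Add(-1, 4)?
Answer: Rational(-67420949695457, 5236403094) ≈ -12875.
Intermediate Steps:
Function('M')(s) = 3
Function('Z')(Q, q) = Add(-38, q) (Function('Z')(Q, q) = Add(-145, Add(107, q)) = Add(-38, q))
Y = Rational(52222, 3) (Y = Add(8, Mul(Rational(1, 3), Add(Add(-38, 3), Mul(-1, -52233)))) = Add(8, Mul(Rational(1, 3), Add(-35, 52233))) = Add(8, Mul(Rational(1, 3), 52198)) = Add(8, Rational(52198, 3)) = Rational(52222, 3) ≈ 17407.)
Add(Mul(492313, Pow(270036, -1)), Mul(229521, Pow(Mul(Add(-68091, -242173), Pow(Y, -1)), -1))) = Add(Mul(492313, Pow(270036, -1)), Mul(229521, Pow(Mul(Add(-68091, -242173), Pow(Rational(52222, 3), -1)), -1))) = Add(Mul(492313, Rational(1, 270036)), Mul(229521, Pow(Mul(-310264, Rational(3, 52222)), -1))) = Add(Rational(492313, 270036), Mul(229521, Pow(Rational(-465396, 26111), -1))) = Add(Rational(492313, 270036), Mul(229521, Rational(-26111, 465396))) = Add(Rational(492313, 270036), Rational(-1997674277, 155132)) = Rational(-67420949695457, 5236403094)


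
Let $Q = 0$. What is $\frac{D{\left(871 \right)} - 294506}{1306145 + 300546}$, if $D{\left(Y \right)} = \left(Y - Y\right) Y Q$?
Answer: $- \frac{294506}{1606691} \approx -0.1833$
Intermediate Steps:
$D{\left(Y \right)} = 0$ ($D{\left(Y \right)} = \left(Y - Y\right) Y 0 = 0 Y 0 = 0 \cdot 0 = 0$)
$\frac{D{\left(871 \right)} - 294506}{1306145 + 300546} = \frac{0 - 294506}{1306145 + 300546} = - \frac{294506}{1606691}$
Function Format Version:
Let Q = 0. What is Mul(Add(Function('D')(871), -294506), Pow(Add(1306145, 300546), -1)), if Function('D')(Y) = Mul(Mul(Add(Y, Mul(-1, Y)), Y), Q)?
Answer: Rational(-294506, 1606691) ≈ -0.18330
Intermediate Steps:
Function('D')(Y) = 0 (Function('D')(Y) = Mul(Mul(Add(Y, Mul(-1, Y)), Y), 0) = Mul(Mul(0, Y), 0) = Mul(0, 0) = 0)
Mul(Add(Function('D')(871), -294506), Pow(Add(1306145, 300546), -1)) = Mul(Add(0, -294506), Pow(Add(1306145, 300546), -1)) = Mul(-294506, Pow(1606691, -1)) = Mul(-294506, Rational(1, 1606691)) = Rational(-294506, 1606691)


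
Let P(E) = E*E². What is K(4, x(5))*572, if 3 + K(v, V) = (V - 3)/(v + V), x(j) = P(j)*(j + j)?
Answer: -65390/57 ≈ -1147.2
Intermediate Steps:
P(E) = E³
x(j) = 2*j⁴ (x(j) = j³*(j + j) = j³*(2*j) = 2*j⁴)
K(v, V) = -3 + (-3 + V)/(V + v) (K(v, V) = -3 + (V - 3)/(v + V) = -3 + (-3 + V)/(V + v))
K(4, x(5))*572 = ((-3 - 3*4 - 4*5⁴)/(2*5⁴ + 4))*572 = ((-3 - 12 - 4*625)/(2*625 + 4))*572 = ((-3 - 12 - 2*1250)/(1250 + 4))*572 = ((-3 - 12 - 2500)/1254)*572 = ((1/1254)*(-2515))*572 = -2515/1254*572 = -65390/57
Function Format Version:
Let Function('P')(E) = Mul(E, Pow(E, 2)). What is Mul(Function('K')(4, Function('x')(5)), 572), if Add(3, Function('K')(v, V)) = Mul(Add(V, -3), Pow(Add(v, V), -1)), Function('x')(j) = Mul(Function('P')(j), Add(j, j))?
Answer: Rational(-65390, 57) ≈ -1147.2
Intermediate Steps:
Function('P')(E) = Pow(E, 3)
Function('x')(j) = Mul(2, Pow(j, 4)) (Function('x')(j) = Mul(Pow(j, 3), Add(j, j)) = Mul(Pow(j, 3), Mul(2, j)) = Mul(2, Pow(j, 4)))
Function('K')(v, V) = Add(-3, Mul(Pow(Add(V, v), -1), Add(-3, V))) (Function('K')(v, V) = Add(-3, Mul(Add(V, -3), Pow(Add(v, V), -1))) = Add(-3, Mul(Add(-3, V), Pow(Add(V, v), -1))) = Add(-3, Mul(Pow(Add(V, v), -1), Add(-3, V))))
Mul(Function('K')(4, Function('x')(5)), 572) = Mul(Mul(Pow(Add(Mul(2, Pow(5, 4)), 4), -1), Add(-3, Mul(-3, 4), Mul(-2, Mul(2, Pow(5, 4))))), 572) = Mul(Mul(Pow(Add(Mul(2, 625), 4), -1), Add(-3, -12, Mul(-2, Mul(2, 625)))), 572) = Mul(Mul(Pow(Add(1250, 4), -1), Add(-3, -12, Mul(-2, 1250))), 572) = Mul(Mul(Pow(1254, -1), Add(-3, -12, -2500)), 572) = Mul(Mul(Rational(1, 1254), -2515), 572) = Mul(Rational(-2515, 1254), 572) = Rational(-65390, 57)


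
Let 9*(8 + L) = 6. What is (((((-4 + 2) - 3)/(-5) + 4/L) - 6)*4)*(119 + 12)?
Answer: -31964/11 ≈ -2905.8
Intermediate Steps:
L = -22/3 (L = -8 + (1/9)*6 = -8 + 2/3 = -22/3 ≈ -7.3333)
(((((-4 + 2) - 3)/(-5) + 4/L) - 6)*4)*(119 + 12) = (((((-4 + 2) - 3)/(-5) + 4/(-22/3)) - 6)*4)*(119 + 12) = ((((-2 - 3)*(-1/5) + 4*(-3/22)) - 6)*4)*131 = (((-5*(-1/5) - 6/11) - 6)*4)*131 = (((1 - 6/11) - 6)*4)*131 = ((5/11 - 6)*4)*131 = -61/11*4*131 = -244/11*131 = -31964/11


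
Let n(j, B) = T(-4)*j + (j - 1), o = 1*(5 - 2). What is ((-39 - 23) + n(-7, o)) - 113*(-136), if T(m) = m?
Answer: 15326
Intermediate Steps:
o = 3 (o = 1*3 = 3)
n(j, B) = -1 - 3*j (n(j, B) = -4*j + (j - 1) = -4*j + (-1 + j) = -1 - 3*j)
((-39 - 23) + n(-7, o)) - 113*(-136) = ((-39 - 23) + (-1 - 3*(-7))) - 113*(-136) = (-62 + (-1 + 21)) + 15368 = (-62 + 20) + 15368 = -42 + 15368 = 15326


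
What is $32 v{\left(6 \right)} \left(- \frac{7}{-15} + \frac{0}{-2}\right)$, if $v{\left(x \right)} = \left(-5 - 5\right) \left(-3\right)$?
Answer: $448$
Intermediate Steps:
$v{\left(x \right)} = 30$ ($v{\left(x \right)} = \left(-10\right) \left(-3\right) = 30$)
$32 v{\left(6 \right)} \left(- \frac{7}{-15} + \frac{0}{-2}\right) = 32 \cdot 30 \left(- \frac{7}{-15} + \frac{0}{-2}\right) = 960 \left(\left(-7\right) \left(- \frac{1}{15}\right) + 0 \left(- \frac{1}{2}\right)\right) = 960 \left(\frac{7}{15} + 0\right) = 960 \cdot \frac{7}{15} = 448$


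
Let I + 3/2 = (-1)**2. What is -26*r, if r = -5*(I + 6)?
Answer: 715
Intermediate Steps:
I = -1/2 (I = -3/2 + (-1)**2 = -3/2 + 1 = -1/2 ≈ -0.50000)
r = -55/2 (r = -5*(-1/2 + 6) = -5*11/2 = -55/2 ≈ -27.500)
-26*r = -26*(-55/2) = 715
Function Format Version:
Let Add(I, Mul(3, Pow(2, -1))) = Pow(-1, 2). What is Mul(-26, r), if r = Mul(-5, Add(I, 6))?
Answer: 715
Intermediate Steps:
I = Rational(-1, 2) (I = Add(Rational(-3, 2), Pow(-1, 2)) = Add(Rational(-3, 2), 1) = Rational(-1, 2) ≈ -0.50000)
r = Rational(-55, 2) (r = Mul(-5, Add(Rational(-1, 2), 6)) = Mul(-5, Rational(11, 2)) = Rational(-55, 2) ≈ -27.500)
Mul(-26, r) = Mul(-26, Rational(-55, 2)) = 715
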